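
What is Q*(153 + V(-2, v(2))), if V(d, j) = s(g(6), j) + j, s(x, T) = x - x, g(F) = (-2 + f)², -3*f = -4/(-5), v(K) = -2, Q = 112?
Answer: 16912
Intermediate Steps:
f = -4/15 (f = -(-4)/(3*(-5)) = -(-4)*(-1)/(3*5) = -⅓*⅘ = -4/15 ≈ -0.26667)
g(F) = 1156/225 (g(F) = (-2 - 4/15)² = (-34/15)² = 1156/225)
s(x, T) = 0
V(d, j) = j (V(d, j) = 0 + j = j)
Q*(153 + V(-2, v(2))) = 112*(153 - 2) = 112*151 = 16912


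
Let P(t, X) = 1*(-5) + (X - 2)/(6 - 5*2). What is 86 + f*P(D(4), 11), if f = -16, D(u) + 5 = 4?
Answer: 202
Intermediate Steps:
D(u) = -1 (D(u) = -5 + 4 = -1)
P(t, X) = -9/2 - X/4 (P(t, X) = -5 + (-2 + X)/(6 - 10) = -5 + (-2 + X)/(-4) = -5 + (-2 + X)*(-¼) = -5 + (½ - X/4) = -9/2 - X/4)
86 + f*P(D(4), 11) = 86 - 16*(-9/2 - ¼*11) = 86 - 16*(-9/2 - 11/4) = 86 - 16*(-29/4) = 86 + 116 = 202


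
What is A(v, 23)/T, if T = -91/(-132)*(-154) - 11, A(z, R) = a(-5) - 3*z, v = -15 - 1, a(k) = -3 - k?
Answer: -300/703 ≈ -0.42674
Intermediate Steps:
v = -16
A(z, R) = 2 - 3*z (A(z, R) = (-3 - 1*(-5)) - 3*z = (-3 + 5) - 3*z = 2 - 3*z)
T = -703/6 (T = -91*(-1/132)*(-154) - 11 = (91/132)*(-154) - 11 = -637/6 - 11 = -703/6 ≈ -117.17)
A(v, 23)/T = (2 - 3*(-16))/(-703/6) = (2 + 48)*(-6/703) = 50*(-6/703) = -300/703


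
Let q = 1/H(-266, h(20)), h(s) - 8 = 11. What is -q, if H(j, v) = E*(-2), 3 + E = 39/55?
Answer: -55/252 ≈ -0.21825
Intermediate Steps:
E = -126/55 (E = -3 + 39/55 = -126/55 ≈ -2.2909)
h(s) = 19 (h(s) = 8 + 11 = 19)
H(j, v) = 252/55 (H(j, v) = -126/55*(-2) = 252/55)
q = 55/252 (q = 1/(252/55) = 55/252 ≈ 0.21825)
-q = -1*55/252 = -55/252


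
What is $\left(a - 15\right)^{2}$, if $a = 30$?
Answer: $225$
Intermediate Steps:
$\left(a - 15\right)^{2} = \left(30 - 15\right)^{2} = 15^{2} = 225$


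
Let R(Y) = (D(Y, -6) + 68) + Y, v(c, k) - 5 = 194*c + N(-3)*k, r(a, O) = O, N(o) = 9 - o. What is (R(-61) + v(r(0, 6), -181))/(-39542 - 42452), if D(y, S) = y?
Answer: 1057/81994 ≈ 0.012891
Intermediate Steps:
v(c, k) = 5 + 12*k + 194*c (v(c, k) = 5 + (194*c + (9 - 1*(-3))*k) = 5 + (194*c + (9 + 3)*k) = 5 + (194*c + 12*k) = 5 + (12*k + 194*c) = 5 + 12*k + 194*c)
R(Y) = 68 + 2*Y (R(Y) = (Y + 68) + Y = (68 + Y) + Y = 68 + 2*Y)
(R(-61) + v(r(0, 6), -181))/(-39542 - 42452) = ((68 + 2*(-61)) + (5 + 12*(-181) + 194*6))/(-39542 - 42452) = ((68 - 122) + (5 - 2172 + 1164))/(-81994) = (-54 - 1003)*(-1/81994) = -1057*(-1/81994) = 1057/81994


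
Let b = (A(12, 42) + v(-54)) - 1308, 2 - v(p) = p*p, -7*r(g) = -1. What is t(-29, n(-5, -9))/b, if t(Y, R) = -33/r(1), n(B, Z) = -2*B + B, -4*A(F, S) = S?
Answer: 462/8465 ≈ 0.054578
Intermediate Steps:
r(g) = ⅐ (r(g) = -⅐*(-1) = ⅐)
v(p) = 2 - p² (v(p) = 2 - p*p = 2 - p²)
A(F, S) = -S/4
n(B, Z) = -B
b = -8465/2 (b = (-¼*42 + (2 - 1*(-54)²)) - 1308 = (-21/2 + (2 - 1*2916)) - 1308 = (-21/2 + (2 - 2916)) - 1308 = (-21/2 - 2914) - 1308 = -5849/2 - 1308 = -8465/2 ≈ -4232.5)
t(Y, R) = -231 (t(Y, R) = -33/⅐ = -33*7 = -231)
t(-29, n(-5, -9))/b = -231/(-8465/2) = -231*(-2/8465) = 462/8465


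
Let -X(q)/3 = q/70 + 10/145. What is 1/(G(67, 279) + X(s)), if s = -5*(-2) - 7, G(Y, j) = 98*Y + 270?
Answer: 2030/13876399 ≈ 0.00014629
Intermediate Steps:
G(Y, j) = 270 + 98*Y
s = 3 (s = 10 - 7 = 3)
X(q) = -6/29 - 3*q/70 (X(q) = -3*(q/70 + 10/145) = -3*(q*(1/70) + 10*(1/145)) = -3*(q/70 + 2/29) = -3*(2/29 + q/70) = -6/29 - 3*q/70)
1/(G(67, 279) + X(s)) = 1/((270 + 98*67) + (-6/29 - 3/70*3)) = 1/((270 + 6566) + (-6/29 - 9/70)) = 1/(6836 - 681/2030) = 1/(13876399/2030) = 2030/13876399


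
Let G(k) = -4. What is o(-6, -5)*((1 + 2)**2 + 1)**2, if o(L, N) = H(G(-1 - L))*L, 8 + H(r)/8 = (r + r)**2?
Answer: -268800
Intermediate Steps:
H(r) = -64 + 32*r**2 (H(r) = -64 + 8*(r + r)**2 = -64 + 8*(2*r)**2 = -64 + 8*(4*r**2) = -64 + 32*r**2)
o(L, N) = 448*L (o(L, N) = (-64 + 32*(-4)**2)*L = (-64 + 32*16)*L = (-64 + 512)*L = 448*L)
o(-6, -5)*((1 + 2)**2 + 1)**2 = (448*(-6))*((1 + 2)**2 + 1)**2 = -2688*(3**2 + 1)**2 = -2688*(9 + 1)**2 = -2688*10**2 = -2688*100 = -268800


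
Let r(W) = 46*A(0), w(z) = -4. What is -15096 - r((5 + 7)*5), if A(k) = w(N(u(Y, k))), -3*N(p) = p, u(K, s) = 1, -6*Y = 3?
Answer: -14912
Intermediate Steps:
Y = -½ (Y = -⅙*3 = -½ ≈ -0.50000)
N(p) = -p/3
A(k) = -4
r(W) = -184 (r(W) = 46*(-4) = -184)
-15096 - r((5 + 7)*5) = -15096 - 1*(-184) = -15096 + 184 = -14912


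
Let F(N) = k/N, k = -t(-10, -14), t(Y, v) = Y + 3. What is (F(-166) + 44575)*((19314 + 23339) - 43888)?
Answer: -9138312105/166 ≈ -5.5050e+7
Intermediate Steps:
t(Y, v) = 3 + Y
k = 7 (k = -(3 - 10) = -1*(-7) = 7)
F(N) = 7/N
(F(-166) + 44575)*((19314 + 23339) - 43888) = (7/(-166) + 44575)*((19314 + 23339) - 43888) = (7*(-1/166) + 44575)*(42653 - 43888) = (-7/166 + 44575)*(-1235) = (7399443/166)*(-1235) = -9138312105/166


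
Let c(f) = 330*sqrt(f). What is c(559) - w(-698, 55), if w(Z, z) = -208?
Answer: 208 + 330*sqrt(559) ≈ 8010.3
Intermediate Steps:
c(559) - w(-698, 55) = 330*sqrt(559) - 1*(-208) = 330*sqrt(559) + 208 = 208 + 330*sqrt(559)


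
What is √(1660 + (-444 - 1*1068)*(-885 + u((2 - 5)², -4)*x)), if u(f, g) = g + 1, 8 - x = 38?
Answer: 10*√12037 ≈ 1097.1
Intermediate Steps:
x = -30 (x = 8 - 1*38 = 8 - 38 = -30)
u(f, g) = 1 + g
√(1660 + (-444 - 1*1068)*(-885 + u((2 - 5)², -4)*x)) = √(1660 + (-444 - 1*1068)*(-885 + (1 - 4)*(-30))) = √(1660 + (-444 - 1068)*(-885 - 3*(-30))) = √(1660 - 1512*(-885 + 90)) = √(1660 - 1512*(-795)) = √(1660 + 1202040) = √1203700 = 10*√12037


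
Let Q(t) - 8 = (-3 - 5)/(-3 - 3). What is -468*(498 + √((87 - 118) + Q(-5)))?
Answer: -233064 - 156*I*√195 ≈ -2.3306e+5 - 2178.4*I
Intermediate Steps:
Q(t) = 28/3 (Q(t) = 8 + (-3 - 5)/(-3 - 3) = 8 - 8/(-6) = 8 - 8*(-⅙) = 8 + 4/3 = 28/3)
-468*(498 + √((87 - 118) + Q(-5))) = -468*(498 + √((87 - 118) + 28/3)) = -468*(498 + √(-31 + 28/3)) = -468*(498 + √(-65/3)) = -468*(498 + I*√195/3) = -233064 - 156*I*√195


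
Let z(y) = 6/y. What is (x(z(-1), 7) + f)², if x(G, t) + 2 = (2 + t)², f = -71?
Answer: 64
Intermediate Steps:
x(G, t) = -2 + (2 + t)²
(x(z(-1), 7) + f)² = ((-2 + (2 + 7)²) - 71)² = ((-2 + 9²) - 71)² = ((-2 + 81) - 71)² = (79 - 71)² = 8² = 64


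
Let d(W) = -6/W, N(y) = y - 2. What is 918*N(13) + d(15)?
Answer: 50488/5 ≈ 10098.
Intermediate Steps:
N(y) = -2 + y
918*N(13) + d(15) = 918*(-2 + 13) - 6/15 = 918*11 - 6*1/15 = 10098 - ⅖ = 50488/5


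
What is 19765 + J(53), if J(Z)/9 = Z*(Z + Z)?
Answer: 70327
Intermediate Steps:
J(Z) = 18*Z² (J(Z) = 9*(Z*(Z + Z)) = 9*(Z*(2*Z)) = 9*(2*Z²) = 18*Z²)
19765 + J(53) = 19765 + 18*53² = 19765 + 18*2809 = 19765 + 50562 = 70327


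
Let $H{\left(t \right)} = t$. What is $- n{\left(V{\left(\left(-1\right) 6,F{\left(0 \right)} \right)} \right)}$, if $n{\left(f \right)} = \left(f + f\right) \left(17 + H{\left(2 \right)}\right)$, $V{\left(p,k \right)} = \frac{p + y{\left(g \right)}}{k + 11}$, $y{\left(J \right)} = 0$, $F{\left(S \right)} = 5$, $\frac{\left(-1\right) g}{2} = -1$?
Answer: $\frac{57}{4} \approx 14.25$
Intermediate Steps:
$g = 2$ ($g = \left(-2\right) \left(-1\right) = 2$)
$V{\left(p,k \right)} = \frac{p}{11 + k}$ ($V{\left(p,k \right)} = \frac{p + 0}{k + 11} = \frac{p}{11 + k}$)
$n{\left(f \right)} = 38 f$ ($n{\left(f \right)} = \left(f + f\right) \left(17 + 2\right) = 2 f 19 = 38 f$)
$- n{\left(V{\left(\left(-1\right) 6,F{\left(0 \right)} \right)} \right)} = - 38 \frac{\left(-1\right) 6}{11 + 5} = - 38 \left(- \frac{6}{16}\right) = - 38 \left(\left(-6\right) \frac{1}{16}\right) = - \frac{38 \left(-3\right)}{8} = \left(-1\right) \left(- \frac{57}{4}\right) = \frac{57}{4}$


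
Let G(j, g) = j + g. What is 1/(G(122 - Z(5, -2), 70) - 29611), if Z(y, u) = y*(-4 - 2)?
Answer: -1/29389 ≈ -3.4026e-5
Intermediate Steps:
Z(y, u) = -6*y (Z(y, u) = y*(-6) = -6*y)
G(j, g) = g + j
1/(G(122 - Z(5, -2), 70) - 29611) = 1/((70 + (122 - (-6)*5)) - 29611) = 1/((70 + (122 - 1*(-30))) - 29611) = 1/((70 + (122 + 30)) - 29611) = 1/((70 + 152) - 29611) = 1/(222 - 29611) = 1/(-29389) = -1/29389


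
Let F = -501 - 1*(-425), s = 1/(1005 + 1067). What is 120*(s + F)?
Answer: -2362065/259 ≈ -9119.9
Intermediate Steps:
s = 1/2072 ≈ 0.00048263
F = -76 (F = -501 + 425 = -76)
120*(s + F) = 120*(1/2072 - 76) = 120*(-157471/2072) = -2362065/259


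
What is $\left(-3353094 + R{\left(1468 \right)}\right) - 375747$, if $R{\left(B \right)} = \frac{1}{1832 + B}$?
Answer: $- \frac{12305175299}{3300} \approx -3.7288 \cdot 10^{6}$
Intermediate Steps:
$\left(-3353094 + R{\left(1468 \right)}\right) - 375747 = \left(-3353094 + \frac{1}{1832 + 1468}\right) - 375747 = \left(-3353094 + \frac{1}{3300}\right) - 375747 = - \frac{11065210199}{3300} - 375747 = - \frac{12305175299}{3300}$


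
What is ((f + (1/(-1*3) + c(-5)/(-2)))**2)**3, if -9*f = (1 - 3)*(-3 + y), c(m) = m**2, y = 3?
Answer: 208422380089/46656 ≈ 4.4672e+6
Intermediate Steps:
f = 0 (f = -(1 - 3)*(-3 + 3)/9 = -(-2)*0/9 = -1/9*0 = 0)
((f + (1/(-1*3) + c(-5)/(-2)))**2)**3 = ((0 + (1/(-1*3) + (-5)**2/(-2)))**2)**3 = ((0 + (-1*1/3 + 25*(-1/2)))**2)**3 = ((0 + (-1/3 - 25/2))**2)**3 = ((0 - 77/6)**2)**3 = ((-77/6)**2)**3 = (5929/36)**3 = 208422380089/46656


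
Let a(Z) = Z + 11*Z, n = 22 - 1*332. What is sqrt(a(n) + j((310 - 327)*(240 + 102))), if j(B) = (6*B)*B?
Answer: 4*sqrt(12675741) ≈ 14241.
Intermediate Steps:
j(B) = 6*B**2
n = -310 (n = 22 - 332 = -310)
a(Z) = 12*Z
sqrt(a(n) + j((310 - 327)*(240 + 102))) = sqrt(12*(-310) + 6*((310 - 327)*(240 + 102))**2) = sqrt(-3720 + 6*(-17*342)**2) = sqrt(-3720 + 6*(-5814)**2) = sqrt(-3720 + 6*33802596) = sqrt(-3720 + 202815576) = sqrt(202811856) = 4*sqrt(12675741)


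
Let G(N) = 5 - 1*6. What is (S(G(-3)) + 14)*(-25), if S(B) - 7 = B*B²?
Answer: -500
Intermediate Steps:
G(N) = -1 (G(N) = 5 - 6 = -1)
S(B) = 7 + B³ (S(B) = 7 + B*B² = 7 + B³)
(S(G(-3)) + 14)*(-25) = ((7 + (-1)³) + 14)*(-25) = ((7 - 1) + 14)*(-25) = (6 + 14)*(-25) = 20*(-25) = -500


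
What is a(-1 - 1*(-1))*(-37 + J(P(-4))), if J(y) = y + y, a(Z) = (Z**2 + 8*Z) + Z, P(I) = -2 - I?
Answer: 0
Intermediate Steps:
a(Z) = Z**2 + 9*Z
J(y) = 2*y
a(-1 - 1*(-1))*(-37 + J(P(-4))) = ((-1 - 1*(-1))*(9 + (-1 - 1*(-1))))*(-37 + 2*(-2 - 1*(-4))) = ((-1 + 1)*(9 + (-1 + 1)))*(-37 + 2*(-2 + 4)) = (0*(9 + 0))*(-37 + 2*2) = (0*9)*(-37 + 4) = 0*(-33) = 0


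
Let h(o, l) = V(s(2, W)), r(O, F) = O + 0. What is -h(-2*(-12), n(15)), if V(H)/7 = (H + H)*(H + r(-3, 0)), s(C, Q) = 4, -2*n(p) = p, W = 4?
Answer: -56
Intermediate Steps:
n(p) = -p/2
r(O, F) = O
V(H) = 14*H*(-3 + H) (V(H) = 7*((H + H)*(H - 3)) = 7*((2*H)*(-3 + H)) = 7*(2*H*(-3 + H)) = 14*H*(-3 + H))
h(o, l) = 56 (h(o, l) = 14*4*(-3 + 4) = 14*4*1 = 56)
-h(-2*(-12), n(15)) = -1*56 = -56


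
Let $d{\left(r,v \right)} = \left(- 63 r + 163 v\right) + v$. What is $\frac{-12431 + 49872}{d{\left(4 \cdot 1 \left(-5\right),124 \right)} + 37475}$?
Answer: $\frac{37441}{59071} \approx 0.63383$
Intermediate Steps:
$d{\left(r,v \right)} = - 63 r + 164 v$
$\frac{-12431 + 49872}{d{\left(4 \cdot 1 \left(-5\right),124 \right)} + 37475} = \frac{-12431 + 49872}{\left(- 63 \cdot 4 \cdot 1 \left(-5\right) + 164 \cdot 124\right) + 37475} = \frac{37441}{\left(- 63 \cdot 4 \left(-5\right) + 20336\right) + 37475} = \frac{37441}{\left(\left(-63\right) \left(-20\right) + 20336\right) + 37475} = \frac{37441}{\left(1260 + 20336\right) + 37475} = \frac{37441}{21596 + 37475} = \frac{37441}{59071}$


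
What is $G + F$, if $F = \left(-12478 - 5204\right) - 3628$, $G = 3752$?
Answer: $-17558$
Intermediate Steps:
$F = -21310$ ($F = -17682 - 3628 = -21310$)
$G + F = 3752 - 21310 = -17558$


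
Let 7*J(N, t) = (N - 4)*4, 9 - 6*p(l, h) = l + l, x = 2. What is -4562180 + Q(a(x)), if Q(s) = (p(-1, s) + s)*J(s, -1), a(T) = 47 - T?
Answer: -95782738/21 ≈ -4.5611e+6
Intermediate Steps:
p(l, h) = 3/2 - l/3 (p(l, h) = 3/2 - (l + l)/6 = 3/2 - l/3)
J(N, t) = -16/7 + 4*N/7 (J(N, t) = ((N - 4)*4)/7 = ((-4 + N)*4)/7 = (-16 + 4*N)/7 = -16/7 + 4*N/7)
Q(s) = (-16/7 + 4*s/7)*(11/6 + s) (Q(s) = ((3/2 - 1/3*(-1)) + s)*(-16/7 + 4*s/7) = ((3/2 + 1/3) + s)*(-16/7 + 4*s/7) = (11/6 + s)*(-16/7 + 4*s/7) = (-16/7 + 4*s/7)*(11/6 + s))
-4562180 + Q(a(x)) = -4562180 + 2*(-4 + (47 - 1*2))*(11 + 6*(47 - 1*2))/21 = -4562180 + 2*(-4 + (47 - 2))*(11 + 6*(47 - 2))/21 = -4562180 + 2*(-4 + 45)*(11 + 6*45)/21 = -4562180 + (2/21)*41*(11 + 270) = -4562180 + (2/21)*41*281 = -4562180 + 23042/21 = -95782738/21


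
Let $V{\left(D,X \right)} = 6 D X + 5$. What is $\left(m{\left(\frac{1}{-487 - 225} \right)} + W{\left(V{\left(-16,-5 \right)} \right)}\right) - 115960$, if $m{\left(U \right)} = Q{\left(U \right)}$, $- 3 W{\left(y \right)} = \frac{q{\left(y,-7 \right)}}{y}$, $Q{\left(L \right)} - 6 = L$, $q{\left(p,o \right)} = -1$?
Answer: $- \frac{120123706583}{1035960} \approx -1.1595 \cdot 10^{5}$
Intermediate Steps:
$V{\left(D,X \right)} = 5 + 6 D X$ ($V{\left(D,X \right)} = 6 D X + 5 = 5 + 6 D X$)
$Q{\left(L \right)} = 6 + L$
$W{\left(y \right)} = \frac{1}{3 y}$ ($W{\left(y \right)} = - \frac{\left(-1\right) \frac{1}{y}}{3} = \frac{1}{3 y}$)
$m{\left(U \right)} = 6 + U$
$\left(m{\left(\frac{1}{-487 - 225} \right)} + W{\left(V{\left(-16,-5 \right)} \right)}\right) - 115960 = \left(\left(6 + \frac{1}{-487 - 225}\right) + \frac{1}{3 \left(5 + 6 \left(-16\right) \left(-5\right)\right)}\right) - 115960 = \left(\left(6 + \frac{1}{-712}\right) + \frac{1}{3 \left(5 + 480\right)}\right) - 115960 = \left(\left(6 - \frac{1}{712}\right) + \frac{1}{3 \cdot 485}\right) - 115960 = \left(\frac{4271}{712} + \frac{1}{3} \cdot \frac{1}{485}\right) - 115960 = \left(\frac{4271}{712} + \frac{1}{1455}\right) - 115960 = \frac{6215017}{1035960} - 115960 = - \frac{120123706583}{1035960}$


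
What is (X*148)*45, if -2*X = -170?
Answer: 566100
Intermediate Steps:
X = 85 (X = -1/2*(-170) = 85)
(X*148)*45 = (85*148)*45 = 12580*45 = 566100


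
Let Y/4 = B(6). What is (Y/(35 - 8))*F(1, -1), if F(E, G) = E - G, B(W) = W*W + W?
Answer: 112/9 ≈ 12.444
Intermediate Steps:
B(W) = W + W**2 (B(W) = W**2 + W = W + W**2)
Y = 168 (Y = 4*(6*(1 + 6)) = 4*(6*7) = 4*42 = 168)
(Y/(35 - 8))*F(1, -1) = (168/(35 - 8))*(1 - 1*(-1)) = (168/27)*(1 + 1) = ((1/27)*168)*2 = (56/9)*2 = 112/9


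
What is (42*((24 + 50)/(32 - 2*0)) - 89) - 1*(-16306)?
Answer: 130513/8 ≈ 16314.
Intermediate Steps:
(42*((24 + 50)/(32 - 2*0)) - 89) - 1*(-16306) = (42*(74/(32 + 0)) - 89) + 16306 = (42*(74/32) - 89) + 16306 = (42*(74*(1/32)) - 89) + 16306 = (42*(37/16) - 89) + 16306 = (777/8 - 89) + 16306 = 65/8 + 16306 = 130513/8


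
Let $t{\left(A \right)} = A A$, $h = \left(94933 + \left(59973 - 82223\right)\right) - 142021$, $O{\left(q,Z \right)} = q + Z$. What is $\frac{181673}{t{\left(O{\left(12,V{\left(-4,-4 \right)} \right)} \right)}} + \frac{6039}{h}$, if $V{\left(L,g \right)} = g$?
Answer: $\frac{6298227989}{2218816} \approx 2838.6$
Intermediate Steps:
$O{\left(q,Z \right)} = Z + q$
$h = -69338$ ($h = \left(94933 - 22250\right) - 142021 = 72683 - 142021 = -69338$)
$t{\left(A \right)} = A^{2}$
$\frac{181673}{t{\left(O{\left(12,V{\left(-4,-4 \right)} \right)} \right)}} + \frac{6039}{h} = \frac{181673}{\left(-4 + 12\right)^{2}} + \frac{6039}{-69338} = \frac{181673}{8^{2}} + 6039 \left(- \frac{1}{69338}\right) = \frac{181673}{64} - \frac{6039}{69338} = \frac{6298227989}{2218816}$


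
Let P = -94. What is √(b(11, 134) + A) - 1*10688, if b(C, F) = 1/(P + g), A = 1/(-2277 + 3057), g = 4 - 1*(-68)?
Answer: -10688 + I*√812955/4290 ≈ -10688.0 + 0.21017*I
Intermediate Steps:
g = 72 (g = 4 + 68 = 72)
A = 1/780 ≈ 0.0012821
b(C, F) = -1/22 (b(C, F) = 1/(-94 + 72) = 1/(-22) = -1/22)
√(b(11, 134) + A) - 1*10688 = √(-1/22 + 1/780) - 1*10688 = √(-379/8580) - 10688 = I*√812955/4290 - 10688 = -10688 + I*√812955/4290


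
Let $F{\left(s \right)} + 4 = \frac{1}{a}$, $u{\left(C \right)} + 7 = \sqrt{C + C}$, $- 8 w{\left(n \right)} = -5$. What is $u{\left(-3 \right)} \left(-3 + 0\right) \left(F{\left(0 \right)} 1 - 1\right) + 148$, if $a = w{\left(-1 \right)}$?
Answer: $\frac{383}{5} + \frac{51 i \sqrt{6}}{5} \approx 76.6 + 24.985 i$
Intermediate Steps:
$w{\left(n \right)} = \frac{5}{8}$ ($w{\left(n \right)} = \left(- \frac{1}{8}\right) \left(-5\right) = \frac{5}{8}$)
$a = \frac{5}{8} \approx 0.625$
$u{\left(C \right)} = -7 + \sqrt{2} \sqrt{C}$ ($u{\left(C \right)} = -7 + \sqrt{C + C} = -7 + \sqrt{2 C} = -7 + \sqrt{2} \sqrt{C}$)
$F{\left(s \right)} = - \frac{12}{5}$ ($F{\left(s \right)} = -4 + \frac{1}{\frac{5}{8}} = -4 + \frac{8}{5} = - \frac{12}{5}$)
$u{\left(-3 \right)} \left(-3 + 0\right) \left(F{\left(0 \right)} 1 - 1\right) + 148 = \left(-7 + \sqrt{2} \sqrt{-3}\right) \left(-3 + 0\right) \left(\left(- \frac{12}{5}\right) 1 - 1\right) + 148 = \left(-7 + \sqrt{2} i \sqrt{3}\right) \left(-3\right) \left(- \frac{12}{5} - 1\right) + 148 = \left(-7 + i \sqrt{6}\right) \left(-3\right) \left(- \frac{17}{5}\right) + 148 = \left(21 - 3 i \sqrt{6}\right) \left(- \frac{17}{5}\right) + 148 = \left(- \frac{357}{5} + \frac{51 i \sqrt{6}}{5}\right) + 148 = \frac{383}{5} + \frac{51 i \sqrt{6}}{5}$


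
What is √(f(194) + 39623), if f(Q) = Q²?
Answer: √77259 ≈ 277.96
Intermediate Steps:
√(f(194) + 39623) = √(194² + 39623) = √(37636 + 39623) = √77259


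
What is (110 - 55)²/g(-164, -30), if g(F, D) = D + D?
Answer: -605/12 ≈ -50.417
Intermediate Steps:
g(F, D) = 2*D
(110 - 55)²/g(-164, -30) = (110 - 55)²/((2*(-30))) = 55²/(-60) = 3025*(-1/60) = -605/12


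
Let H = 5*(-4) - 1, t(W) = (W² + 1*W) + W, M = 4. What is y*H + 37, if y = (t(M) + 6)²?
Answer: -18863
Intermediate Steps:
t(W) = W² + 2*W (t(W) = (W² + W) + W = (W + W²) + W = W² + 2*W)
H = -21 (H = -20 - 1 = -21)
y = 900 (y = (4*(2 + 4) + 6)² = (4*6 + 6)² = (24 + 6)² = 30² = 900)
y*H + 37 = 900*(-21) + 37 = -18900 + 37 = -18863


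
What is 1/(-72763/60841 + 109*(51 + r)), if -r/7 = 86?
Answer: -60841/3654122382 ≈ -1.6650e-5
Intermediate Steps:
r = -602 (r = -7*86 = -602)
1/(-72763/60841 + 109*(51 + r)) = 1/(-72763/60841 + 109*(51 - 602)) = 1/(-72763*1/60841 + 109*(-551)) = 1/(-72763/60841 - 60059) = 1/(-3654122382/60841) = -60841/3654122382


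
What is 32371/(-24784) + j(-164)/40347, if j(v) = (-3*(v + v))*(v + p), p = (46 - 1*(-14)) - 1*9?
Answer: -1353951755/333320016 ≈ -4.0620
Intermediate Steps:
p = 51 (p = (46 + 14) - 9 = 60 - 9 = 51)
j(v) = -6*v*(51 + v) (j(v) = (-3*(v + v))*(v + 51) = (-6*v)*(51 + v) = -6*v*(51 + v))
32371/(-24784) + j(-164)/40347 = 32371/(-24784) - 6*(-164)*(51 - 164)/40347 = 32371*(-1/24784) - 6*(-164)*(-113)*(1/40347) = -32371/24784 - 111192*1/40347 = -32371/24784 - 37064/13449 = -1353951755/333320016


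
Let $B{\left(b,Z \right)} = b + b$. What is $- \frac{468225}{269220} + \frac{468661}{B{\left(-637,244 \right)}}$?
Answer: $- \frac{603663967}{1633268} \approx -369.6$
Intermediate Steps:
$B{\left(b,Z \right)} = 2 b$
$- \frac{468225}{269220} + \frac{468661}{B{\left(-637,244 \right)}} = - \frac{468225}{269220} + \frac{468661}{2 \left(-637\right)} = \left(-468225\right) \frac{1}{269220} + \frac{468661}{-1274} = - \frac{31215}{17948} + 468661 \left(- \frac{1}{1274}\right) = - \frac{31215}{17948} - \frac{468661}{1274} = - \frac{603663967}{1633268}$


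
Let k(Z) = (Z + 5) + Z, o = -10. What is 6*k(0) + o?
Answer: 20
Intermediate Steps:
k(Z) = 5 + 2*Z (k(Z) = (5 + Z) + Z = 5 + 2*Z)
6*k(0) + o = 6*(5 + 2*0) - 10 = 6*(5 + 0) - 10 = 6*5 - 10 = 30 - 10 = 20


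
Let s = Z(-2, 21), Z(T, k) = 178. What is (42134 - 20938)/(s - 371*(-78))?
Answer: 5299/7279 ≈ 0.72798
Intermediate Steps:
s = 178
(42134 - 20938)/(s - 371*(-78)) = (42134 - 20938)/(178 - 371*(-78)) = 21196/(178 + 28938) = 21196/29116 = 21196*(1/29116) = 5299/7279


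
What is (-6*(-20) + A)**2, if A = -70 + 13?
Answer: 3969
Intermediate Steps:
A = -57
(-6*(-20) + A)**2 = (-6*(-20) - 57)**2 = (120 - 57)**2 = 63**2 = 3969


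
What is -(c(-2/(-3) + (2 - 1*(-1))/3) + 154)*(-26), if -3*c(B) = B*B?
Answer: 107458/27 ≈ 3979.9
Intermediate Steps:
c(B) = -B²/3 (c(B) = -B*B/3 = -B²/3)
-(c(-2/(-3) + (2 - 1*(-1))/3) + 154)*(-26) = -(-(-2/(-3) + (2 - 1*(-1))/3)²/3 + 154)*(-26) = -(-(-2*(-⅓) + (2 + 1)*(⅓))²/3 + 154)*(-26) = -(-(⅔ + 3*(⅓))²/3 + 154)*(-26) = -(-(⅔ + 1)²/3 + 154)*(-26) = -(-(5/3)²/3 + 154)*(-26) = -(-⅓*25/9 + 154)*(-26) = -(-25/27 + 154)*(-26) = -4133*(-26)/27 = -1*(-107458/27) = 107458/27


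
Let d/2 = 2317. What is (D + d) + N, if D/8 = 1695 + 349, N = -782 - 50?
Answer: 20154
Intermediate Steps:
d = 4634 (d = 2*2317 = 4634)
N = -832
D = 16352 (D = 8*(1695 + 349) = 8*2044 = 16352)
(D + d) + N = (16352 + 4634) - 832 = 20986 - 832 = 20154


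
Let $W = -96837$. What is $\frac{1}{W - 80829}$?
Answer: $- \frac{1}{177666} \approx -5.6285 \cdot 10^{-6}$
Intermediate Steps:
$\frac{1}{W - 80829} = \frac{1}{-96837 - 80829} = \frac{1}{-177666} = - \frac{1}{177666}$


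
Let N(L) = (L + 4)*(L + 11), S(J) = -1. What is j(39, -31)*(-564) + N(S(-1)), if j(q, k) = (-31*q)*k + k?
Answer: -21120642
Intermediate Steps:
j(q, k) = k - 31*k*q (j(q, k) = -31*k*q + k = k - 31*k*q)
N(L) = (4 + L)*(11 + L)
j(39, -31)*(-564) + N(S(-1)) = -31*(1 - 31*39)*(-564) + (44 + (-1)² + 15*(-1)) = -31*(1 - 1209)*(-564) + (44 + 1 - 15) = -31*(-1208)*(-564) + 30 = 37448*(-564) + 30 = -21120672 + 30 = -21120642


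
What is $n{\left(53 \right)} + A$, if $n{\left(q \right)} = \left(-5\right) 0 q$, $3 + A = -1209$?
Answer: $-1212$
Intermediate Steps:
$A = -1212$ ($A = -3 - 1209 = -1212$)
$n{\left(q \right)} = 0$ ($n{\left(q \right)} = 0 q = 0$)
$n{\left(53 \right)} + A = 0 - 1212 = -1212$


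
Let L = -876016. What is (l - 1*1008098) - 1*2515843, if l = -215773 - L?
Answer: -2863698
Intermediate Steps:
l = 660243 (l = -215773 - 1*(-876016) = -215773 + 876016 = 660243)
(l - 1*1008098) - 1*2515843 = (660243 - 1*1008098) - 1*2515843 = (660243 - 1008098) - 2515843 = -347855 - 2515843 = -2863698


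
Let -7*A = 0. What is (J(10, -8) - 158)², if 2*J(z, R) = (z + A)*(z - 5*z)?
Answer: 128164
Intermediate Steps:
A = 0 (A = -⅐*0 = 0)
J(z, R) = -2*z² (J(z, R) = ((z + 0)*(z - 5*z))/2 = (z*(-4*z))/2 = (-4*z²)/2 = -2*z²)
(J(10, -8) - 158)² = (-2*10² - 158)² = (-2*100 - 158)² = (-200 - 158)² = (-358)² = 128164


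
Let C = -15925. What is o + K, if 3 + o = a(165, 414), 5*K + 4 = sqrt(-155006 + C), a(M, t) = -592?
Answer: -2979/5 + I*sqrt(170931)/5 ≈ -595.8 + 82.688*I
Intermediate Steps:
K = -4/5 + I*sqrt(170931)/5 (K = -4/5 + sqrt(-155006 - 15925)/5 = -4/5 + sqrt(-170931)/5 = -4/5 + (I*sqrt(170931))/5 = -4/5 + I*sqrt(170931)/5 ≈ -0.8 + 82.688*I)
o = -595 (o = -3 - 592 = -595)
o + K = -595 + (-4/5 + I*sqrt(170931)/5) = -2979/5 + I*sqrt(170931)/5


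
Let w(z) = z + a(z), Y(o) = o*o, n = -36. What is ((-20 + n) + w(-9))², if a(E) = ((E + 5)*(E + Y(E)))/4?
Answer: 18769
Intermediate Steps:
Y(o) = o²
a(E) = (5 + E)*(E + E²)/4 (a(E) = ((E + 5)*(E + E²))/4 = ((5 + E)*(E + E²))*(¼) = (5 + E)*(E + E²)/4)
w(z) = z + z*(5 + z² + 6*z)/4
((-20 + n) + w(-9))² = ((-20 - 36) + (¼)*(-9)*(9 + (-9)² + 6*(-9)))² = (-56 + (¼)*(-9)*(9 + 81 - 54))² = (-56 + (¼)*(-9)*36)² = (-56 - 81)² = (-137)² = 18769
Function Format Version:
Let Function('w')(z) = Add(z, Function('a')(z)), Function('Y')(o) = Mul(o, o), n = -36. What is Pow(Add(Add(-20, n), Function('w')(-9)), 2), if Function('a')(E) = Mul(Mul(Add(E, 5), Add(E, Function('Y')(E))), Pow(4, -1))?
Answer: 18769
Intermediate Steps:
Function('Y')(o) = Pow(o, 2)
Function('a')(E) = Mul(Rational(1, 4), Add(5, E), Add(E, Pow(E, 2))) (Function('a')(E) = Mul(Mul(Add(E, 5), Add(E, Pow(E, 2))), Pow(4, -1)) = Mul(Mul(Add(5, E), Add(E, Pow(E, 2))), Rational(1, 4)) = Mul(Rational(1, 4), Add(5, E), Add(E, Pow(E, 2))))
Function('w')(z) = Add(z, Mul(Rational(1, 4), z, Add(5, Pow(z, 2), Mul(6, z))))
Pow(Add(Add(-20, n), Function('w')(-9)), 2) = Pow(Add(Add(-20, -36), Mul(Rational(1, 4), -9, Add(9, Pow(-9, 2), Mul(6, -9)))), 2) = Pow(Add(-56, Mul(Rational(1, 4), -9, Add(9, 81, -54))), 2) = Pow(Add(-56, Mul(Rational(1, 4), -9, 36)), 2) = Pow(Add(-56, -81), 2) = Pow(-137, 2) = 18769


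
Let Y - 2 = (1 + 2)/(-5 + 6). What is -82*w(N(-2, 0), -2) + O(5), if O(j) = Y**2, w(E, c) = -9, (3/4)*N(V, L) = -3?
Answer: 763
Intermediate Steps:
N(V, L) = -4 (N(V, L) = (4/3)*(-3) = -4)
Y = 5 (Y = 2 + (1 + 2)/(-5 + 6) = 2 + 3/1 = 2 + 3*1 = 2 + 3 = 5)
O(j) = 25 (O(j) = 5**2 = 25)
-82*w(N(-2, 0), -2) + O(5) = -82*(-9) + 25 = 738 + 25 = 763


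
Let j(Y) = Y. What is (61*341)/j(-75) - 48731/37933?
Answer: -792699158/2844975 ≈ -278.63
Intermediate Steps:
(61*341)/j(-75) - 48731/37933 = (61*341)/(-75) - 48731/37933 = 20801*(-1/75) - 48731*1/37933 = -20801/75 - 48731/37933 = -792699158/2844975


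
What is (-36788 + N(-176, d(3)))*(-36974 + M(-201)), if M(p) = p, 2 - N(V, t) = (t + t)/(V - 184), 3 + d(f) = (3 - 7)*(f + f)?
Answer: 5470100505/4 ≈ 1.3675e+9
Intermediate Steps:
d(f) = -3 - 8*f (d(f) = -3 + (3 - 7)*(f + f) = -3 - 8*f)
N(V, t) = 2 - 2*t/(-184 + V) (N(V, t) = 2 - (t + t)/(V - 184) = 2 - 2*t/(-184 + V))
(-36788 + N(-176, d(3)))*(-36974 + M(-201)) = (-36788 + 2*(-184 - 176 - (-3 - 8*3))/(-184 - 176))*(-36974 - 201) = (-36788 + 2*(-184 - 176 - (-3 - 24))/(-360))*(-37175) = (-36788 + 2*(-1/360)*(-184 - 176 - 1*(-27)))*(-37175) = (-36788 + 2*(-1/360)*(-184 - 176 + 27))*(-37175) = (-36788 + 2*(-1/360)*(-333))*(-37175) = (-36788 + 37/20)*(-37175) = -735723/20*(-37175) = 5470100505/4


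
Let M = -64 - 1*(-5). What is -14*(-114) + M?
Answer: 1537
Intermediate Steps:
M = -59 (M = -64 + 5 = -59)
-14*(-114) + M = -14*(-114) - 59 = 1596 - 59 = 1537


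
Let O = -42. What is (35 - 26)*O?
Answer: -378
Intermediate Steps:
(35 - 26)*O = (35 - 26)*(-42) = 9*(-42) = -378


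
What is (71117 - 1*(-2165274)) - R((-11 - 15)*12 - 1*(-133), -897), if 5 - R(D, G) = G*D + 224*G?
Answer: 2196021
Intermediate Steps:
R(D, G) = 5 - 224*G - D*G (R(D, G) = 5 - (G*D + 224*G) = 5 - (D*G + 224*G) = 5 - (224*G + D*G) = 5 + (-224*G - D*G) = 5 - 224*G - D*G)
(71117 - 1*(-2165274)) - R((-11 - 15)*12 - 1*(-133), -897) = (71117 - 1*(-2165274)) - (5 - 224*(-897) - 1*((-11 - 15)*12 - 1*(-133))*(-897)) = (71117 + 2165274) - (5 + 200928 - 1*(-26*12 + 133)*(-897)) = 2236391 - (5 + 200928 - 1*(-312 + 133)*(-897)) = 2236391 - (5 + 200928 - 1*(-179)*(-897)) = 2236391 - (5 + 200928 - 160563) = 2236391 - 1*40370 = 2236391 - 40370 = 2196021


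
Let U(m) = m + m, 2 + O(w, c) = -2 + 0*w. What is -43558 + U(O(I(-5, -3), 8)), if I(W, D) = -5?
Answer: -43566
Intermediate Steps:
O(w, c) = -4 (O(w, c) = -2 + (-2 + 0*w) = -2 + (-2 + 0) = -2 - 2 = -4)
U(m) = 2*m
-43558 + U(O(I(-5, -3), 8)) = -43558 + 2*(-4) = -43558 - 8 = -43566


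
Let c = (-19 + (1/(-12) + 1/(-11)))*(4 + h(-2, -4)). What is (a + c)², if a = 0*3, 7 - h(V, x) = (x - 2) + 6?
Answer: 6405961/144 ≈ 44486.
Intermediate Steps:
h(V, x) = 3 - x (h(V, x) = 7 - ((x - 2) + 6) = 7 - ((-2 + x) + 6) = 7 - (4 + x) = 7 + (-4 - x) = 3 - x)
a = 0
c = -2531/12 (c = (-19 + (1/(-12) + 1/(-11)))*(4 + (3 - 1*(-4))) = (-19 + (1*(-1/12) + 1*(-1/11)))*(4 + (3 + 4)) = (-19 + (-1/12 - 1/11))*(4 + 7) = (-19 - 23/132)*11 = -2531/132*11 = -2531/12 ≈ -210.92)
(a + c)² = (0 - 2531/12)² = (-2531/12)² = 6405961/144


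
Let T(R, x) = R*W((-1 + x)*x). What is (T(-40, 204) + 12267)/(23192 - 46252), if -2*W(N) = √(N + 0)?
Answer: -12267/23060 - 2*√10353/1153 ≈ -0.70846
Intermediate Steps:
W(N) = -√N/2 (W(N) = -√(N + 0)/2 = -√N/2)
T(R, x) = -R*√(x*(-1 + x))/2 (T(R, x) = R*(-√(x*(-1 + x))/2) = -R*√(x*(-1 + x))/2)
(T(-40, 204) + 12267)/(23192 - 46252) = (-½*(-40)*√(204*(-1 + 204)) + 12267)/(23192 - 46252) = (-½*(-40)*√(204*203) + 12267)/(-23060) = (-½*(-40)*√41412 + 12267)*(-1/23060) = (-½*(-40)*2*√10353 + 12267)*(-1/23060) = (40*√10353 + 12267)*(-1/23060) = (12267 + 40*√10353)*(-1/23060) = -12267/23060 - 2*√10353/1153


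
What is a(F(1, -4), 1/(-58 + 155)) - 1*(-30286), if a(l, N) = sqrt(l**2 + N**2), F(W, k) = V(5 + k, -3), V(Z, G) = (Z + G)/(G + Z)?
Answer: 30286 + sqrt(9410)/97 ≈ 30287.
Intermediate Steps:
V(Z, G) = 1 (V(Z, G) = (G + Z)/(G + Z) = 1)
F(W, k) = 1
a(l, N) = sqrt(N**2 + l**2)
a(F(1, -4), 1/(-58 + 155)) - 1*(-30286) = sqrt((1/(-58 + 155))**2 + 1**2) - 1*(-30286) = sqrt((1/97)**2 + 1) + 30286 = sqrt(1/9409 + 1) + 30286 = sqrt(9410/9409) + 30286 = sqrt(9410)/97 + 30286 = 30286 + sqrt(9410)/97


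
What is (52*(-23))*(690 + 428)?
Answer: -1337128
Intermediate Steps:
(52*(-23))*(690 + 428) = -1196*1118 = -1337128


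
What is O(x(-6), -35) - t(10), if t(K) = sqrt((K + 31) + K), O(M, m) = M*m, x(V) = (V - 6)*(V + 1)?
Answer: -2100 - sqrt(51) ≈ -2107.1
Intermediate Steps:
x(V) = (1 + V)*(-6 + V) (x(V) = (-6 + V)*(1 + V) = (1 + V)*(-6 + V))
t(K) = sqrt(31 + 2*K) (t(K) = sqrt((31 + K) + K) = sqrt(31 + 2*K))
O(x(-6), -35) - t(10) = (-6 + (-6)**2 - 5*(-6))*(-35) - sqrt(31 + 2*10) = (-6 + 36 + 30)*(-35) - sqrt(31 + 20) = 60*(-35) - sqrt(51) = -2100 - sqrt(51)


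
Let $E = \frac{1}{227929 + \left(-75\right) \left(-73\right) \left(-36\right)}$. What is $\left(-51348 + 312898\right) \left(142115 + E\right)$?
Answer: $\frac{1145919425530800}{30829} \approx 3.717 \cdot 10^{10}$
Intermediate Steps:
$E = \frac{1}{30829}$ ($E = \frac{1}{227929 + 5475 \left(-36\right)} = \frac{1}{227929 - 197100} = \frac{1}{30829} \approx 3.2437 \cdot 10^{-5}$)
$\left(-51348 + 312898\right) \left(142115 + E\right) = \left(-51348 + 312898\right) \left(142115 + \frac{1}{30829}\right) = 261550 \cdot \frac{4381263336}{30829} = \frac{1145919425530800}{30829}$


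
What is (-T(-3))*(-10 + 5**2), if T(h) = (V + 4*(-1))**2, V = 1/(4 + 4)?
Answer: -14415/64 ≈ -225.23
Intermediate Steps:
V = 1/8 ≈ 0.12500
T(h) = 961/64 (T(h) = (1/8 + 4*(-1))**2 = (1/8 - 4)**2 = (-31/8)**2 = 961/64)
(-T(-3))*(-10 + 5**2) = (-1*961/64)*(-10 + 5**2) = -961*(-10 + 25)/64 = -961/64*15 = -14415/64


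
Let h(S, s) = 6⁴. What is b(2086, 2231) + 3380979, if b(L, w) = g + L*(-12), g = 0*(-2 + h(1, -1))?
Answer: 3355947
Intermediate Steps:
h(S, s) = 1296
g = 0 (g = 0*(-2 + 1296) = 0*1294 = 0)
b(L, w) = -12*L (b(L, w) = 0 + L*(-12) = 0 - 12*L = -12*L)
b(2086, 2231) + 3380979 = -12*2086 + 3380979 = -25032 + 3380979 = 3355947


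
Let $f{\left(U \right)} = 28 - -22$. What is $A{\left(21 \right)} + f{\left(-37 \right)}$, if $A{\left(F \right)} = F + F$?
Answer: $92$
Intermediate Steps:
$f{\left(U \right)} = 50$ ($f{\left(U \right)} = 28 + 22 = 50$)
$A{\left(F \right)} = 2 F$
$A{\left(21 \right)} + f{\left(-37 \right)} = 2 \cdot 21 + 50 = 42 + 50 = 92$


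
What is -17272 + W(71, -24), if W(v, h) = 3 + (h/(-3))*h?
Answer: -17461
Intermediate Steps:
W(v, h) = 3 - h²/3 (W(v, h) = 3 + (h*(-⅓))*h = 3 + (-h/3)*h = 3 - h²/3)
-17272 + W(71, -24) = -17272 + (3 - ⅓*(-24)²) = -17272 + (3 - ⅓*576) = -17272 + (3 - 192) = -17272 - 189 = -17461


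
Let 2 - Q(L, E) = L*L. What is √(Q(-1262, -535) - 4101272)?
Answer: I*√5693914 ≈ 2386.2*I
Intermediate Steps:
Q(L, E) = 2 - L² (Q(L, E) = 2 - L*L = 2 - L²)
√(Q(-1262, -535) - 4101272) = √((2 - 1*(-1262)²) - 4101272) = √((2 - 1*1592644) - 4101272) = √((2 - 1592644) - 4101272) = √(-1592642 - 4101272) = √(-5693914) = I*√5693914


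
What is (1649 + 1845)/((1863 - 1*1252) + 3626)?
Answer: 3494/4237 ≈ 0.82464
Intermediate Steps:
(1649 + 1845)/((1863 - 1*1252) + 3626) = 3494/((1863 - 1252) + 3626) = 3494/(611 + 3626) = 3494/4237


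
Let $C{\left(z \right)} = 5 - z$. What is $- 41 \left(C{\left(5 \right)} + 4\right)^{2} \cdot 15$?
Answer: $-9840$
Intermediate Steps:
$- 41 \left(C{\left(5 \right)} + 4\right)^{2} \cdot 15 = - 41 \left(\left(5 - 5\right) + 4\right)^{2} \cdot 15 = - 41 \left(0 + 4\right)^{2} \cdot 15 = - 41 \cdot 4^{2} \cdot 15 = \left(-41\right) 16 \cdot 15 = \left(-656\right) 15 = -9840$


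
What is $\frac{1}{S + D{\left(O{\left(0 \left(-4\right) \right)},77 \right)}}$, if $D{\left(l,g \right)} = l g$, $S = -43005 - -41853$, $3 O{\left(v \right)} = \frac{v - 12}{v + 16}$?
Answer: $- \frac{4}{4685} \approx -0.00085379$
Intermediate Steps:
$O{\left(v \right)} = \frac{-12 + v}{3 \left(16 + v\right)}$ ($O{\left(v \right)} = \frac{\left(v - 12\right) \frac{1}{v + 16}}{3} = \frac{\left(-12 + v\right) \frac{1}{16 + v}}{3} = \frac{\frac{1}{16 + v} \left(-12 + v\right)}{3} = \frac{-12 + v}{3 \left(16 + v\right)}$)
$S = -1152$ ($S = -43005 + 41853 = -1152$)
$D{\left(l,g \right)} = g l$
$\frac{1}{S + D{\left(O{\left(0 \left(-4\right) \right)},77 \right)}} = \frac{1}{-1152 + 77 \frac{-12 + 0 \left(-4\right)}{3 \left(16 + 0 \left(-4\right)\right)}} = \frac{1}{-1152 + 77 \frac{-12 + 0}{3 \left(16 + 0\right)}} = \frac{1}{-1152 + 77 \cdot \frac{1}{3} \cdot \frac{1}{16} \left(-12\right)} = \frac{1}{-1152 + 77 \left(- \frac{1}{4}\right)} = \frac{1}{-1152 - \frac{77}{4}} = \frac{1}{- \frac{4685}{4}} = - \frac{4}{4685}$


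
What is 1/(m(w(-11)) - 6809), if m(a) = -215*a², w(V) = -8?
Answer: -1/20569 ≈ -4.8617e-5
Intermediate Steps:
1/(m(w(-11)) - 6809) = 1/(-215*(-8)² - 6809) = 1/(-215*64 - 6809) = 1/(-13760 - 6809) = 1/(-20569) = -1/20569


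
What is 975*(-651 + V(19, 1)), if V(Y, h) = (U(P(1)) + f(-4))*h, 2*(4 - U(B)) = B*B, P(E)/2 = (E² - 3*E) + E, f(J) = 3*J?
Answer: -644475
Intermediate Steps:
P(E) = -4*E + 2*E² (P(E) = 2*((E² - 3*E) + E) = 2*(E² - 2*E) = -4*E + 2*E²)
U(B) = 4 - B²/2 (U(B) = 4 - B*B/2 = 4 - B²/2)
V(Y, h) = -10*h (V(Y, h) = ((4 - 4*(-2 + 1)²/2) + 3*(-4))*h = ((4 - (2*1*(-1))²/2) - 12)*h = ((4 - ½*(-2)²) - 12)*h = ((4 - ½*4) - 12)*h = ((4 - 2) - 12)*h = (2 - 12)*h = -10*h)
975*(-651 + V(19, 1)) = 975*(-651 - 10*1) = 975*(-651 - 10) = 975*(-661) = -644475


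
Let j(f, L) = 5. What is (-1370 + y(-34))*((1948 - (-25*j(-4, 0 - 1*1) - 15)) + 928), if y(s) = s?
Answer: -4234464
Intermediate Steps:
(-1370 + y(-34))*((1948 - (-25*j(-4, 0 - 1*1) - 15)) + 928) = (-1370 - 34)*((1948 - (-25*5 - 15)) + 928) = -1404*((1948 - (-125 - 15)) + 928) = -1404*((1948 - 1*(-140)) + 928) = -1404*((1948 + 140) + 928) = -1404*(2088 + 928) = -1404*3016 = -4234464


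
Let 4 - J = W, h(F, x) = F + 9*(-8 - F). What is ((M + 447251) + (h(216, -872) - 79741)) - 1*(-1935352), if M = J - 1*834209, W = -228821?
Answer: 1695678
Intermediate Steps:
h(F, x) = -72 - 8*F (h(F, x) = F + (-72 - 9*F) = -72 - 8*F)
J = 228825 (J = 4 - 1*(-228821) = 4 + 228821 = 228825)
M = -605384 (M = 228825 - 1*834209 = 228825 - 834209 = -605384)
((M + 447251) + (h(216, -872) - 79741)) - 1*(-1935352) = ((-605384 + 447251) + ((-72 - 8*216) - 79741)) - 1*(-1935352) = (-158133 + ((-72 - 1728) - 79741)) + 1935352 = (-158133 + (-1800 - 79741)) + 1935352 = (-158133 - 81541) + 1935352 = -239674 + 1935352 = 1695678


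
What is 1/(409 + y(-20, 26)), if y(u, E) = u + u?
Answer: 1/369 ≈ 0.0027100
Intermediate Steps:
y(u, E) = 2*u
1/(409 + y(-20, 26)) = 1/(409 + 2*(-20)) = 1/(409 - 40) = 1/369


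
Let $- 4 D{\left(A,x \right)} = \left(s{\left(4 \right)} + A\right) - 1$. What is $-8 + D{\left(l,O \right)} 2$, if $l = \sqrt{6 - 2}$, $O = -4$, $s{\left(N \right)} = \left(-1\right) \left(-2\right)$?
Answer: $- \frac{19}{2} \approx -9.5$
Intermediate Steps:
$s{\left(N \right)} = 2$
$l = 2$ ($l = \sqrt{4} = 2$)
$D{\left(A,x \right)} = - \frac{1}{4} - \frac{A}{4}$ ($D{\left(A,x \right)} = - \frac{\left(2 + A\right) - 1}{4} = - \frac{1 + A}{4} = - \frac{1}{4} - \frac{A}{4}$)
$-8 + D{\left(l,O \right)} 2 = -8 + \left(- \frac{1}{4} - \frac{1}{2}\right) 2 = -8 - \frac{3}{2} = - \frac{19}{2}$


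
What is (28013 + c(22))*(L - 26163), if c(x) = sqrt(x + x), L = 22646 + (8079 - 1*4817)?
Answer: -7143315 - 510*sqrt(11) ≈ -7.1450e+6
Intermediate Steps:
L = 25908 (L = 22646 + (8079 - 4817) = 22646 + 3262 = 25908)
c(x) = sqrt(2)*sqrt(x) (c(x) = sqrt(2*x) = sqrt(2)*sqrt(x))
(28013 + c(22))*(L - 26163) = (28013 + sqrt(2)*sqrt(22))*(25908 - 26163) = (28013 + 2*sqrt(11))*(-255) = -7143315 - 510*sqrt(11)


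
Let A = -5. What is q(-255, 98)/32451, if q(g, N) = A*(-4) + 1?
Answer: 7/10817 ≈ 0.00064713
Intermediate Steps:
q(g, N) = 21 (q(g, N) = -5*(-4) + 1 = 20 + 1 = 21)
q(-255, 98)/32451 = 21/32451 = 21*(1/32451) = 7/10817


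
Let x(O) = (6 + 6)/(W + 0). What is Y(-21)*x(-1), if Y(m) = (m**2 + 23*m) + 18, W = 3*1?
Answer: -96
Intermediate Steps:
W = 3
Y(m) = 18 + m**2 + 23*m
x(O) = 4 (x(O) = (6 + 6)/(3 + 0) = 12/3 = 12*(1/3) = 4)
Y(-21)*x(-1) = (18 + (-21)**2 + 23*(-21))*4 = (18 + 441 - 483)*4 = -24*4 = -96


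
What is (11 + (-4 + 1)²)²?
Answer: 400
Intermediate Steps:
(11 + (-4 + 1)²)² = (11 + (-3)²)² = (11 + 9)² = 20² = 400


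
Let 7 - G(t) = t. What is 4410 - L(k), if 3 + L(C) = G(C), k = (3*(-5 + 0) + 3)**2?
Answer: 4550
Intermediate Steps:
G(t) = 7 - t
k = 144 (k = (3*(-5) + 3)**2 = (-15 + 3)**2 = (-12)**2 = 144)
L(C) = 4 - C (L(C) = -3 + (7 - C) = 4 - C)
4410 - L(k) = 4410 - (4 - 1*144) = 4410 - (4 - 144) = 4410 - 1*(-140) = 4410 + 140 = 4550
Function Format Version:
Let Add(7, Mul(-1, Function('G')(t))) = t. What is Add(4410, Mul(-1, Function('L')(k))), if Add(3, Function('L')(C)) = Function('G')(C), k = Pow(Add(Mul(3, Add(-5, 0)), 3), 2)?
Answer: 4550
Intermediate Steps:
Function('G')(t) = Add(7, Mul(-1, t))
k = 144 (k = Pow(Add(Mul(3, -5), 3), 2) = Pow(Add(-15, 3), 2) = Pow(-12, 2) = 144)
Function('L')(C) = Add(4, Mul(-1, C)) (Function('L')(C) = Add(-3, Add(7, Mul(-1, C))) = Add(4, Mul(-1, C)))
Add(4410, Mul(-1, Function('L')(k))) = Add(4410, Mul(-1, Add(4, Mul(-1, 144)))) = Add(4410, Mul(-1, Add(4, -144))) = Add(4410, Mul(-1, -140)) = Add(4410, 140) = 4550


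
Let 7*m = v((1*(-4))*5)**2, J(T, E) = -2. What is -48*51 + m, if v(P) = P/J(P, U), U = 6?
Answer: -17036/7 ≈ -2433.7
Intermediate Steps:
v(P) = -P/2 (v(P) = P/(-2) = P*(-1/2) = -P/2)
m = 100/7 (m = (-1*(-4)*5/2)**2/7 = (-(-2)*5)**2/7 = (-1/2*(-20))**2/7 = (1/7)*10**2 = (1/7)*100 = 100/7 ≈ 14.286)
-48*51 + m = -48*51 + 100/7 = -2448 + 100/7 = -17036/7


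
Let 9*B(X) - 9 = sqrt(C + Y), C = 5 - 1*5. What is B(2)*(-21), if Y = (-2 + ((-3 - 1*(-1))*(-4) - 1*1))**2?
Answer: -98/3 ≈ -32.667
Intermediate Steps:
C = 0 (C = 5 - 5 = 0)
Y = 25 (Y = (-2 + ((-3 + 1)*(-4) - 1))**2 = (-2 + (-2*(-4) - 1))**2 = (-2 + (8 - 1))**2 = (-2 + 7)**2 = 5**2 = 25)
B(X) = 14/9 (B(X) = 1 + sqrt(0 + 25)/9 = 1 + sqrt(25)/9 = 1 + (1/9)*5 = 1 + 5/9 = 14/9)
B(2)*(-21) = (14/9)*(-21) = -98/3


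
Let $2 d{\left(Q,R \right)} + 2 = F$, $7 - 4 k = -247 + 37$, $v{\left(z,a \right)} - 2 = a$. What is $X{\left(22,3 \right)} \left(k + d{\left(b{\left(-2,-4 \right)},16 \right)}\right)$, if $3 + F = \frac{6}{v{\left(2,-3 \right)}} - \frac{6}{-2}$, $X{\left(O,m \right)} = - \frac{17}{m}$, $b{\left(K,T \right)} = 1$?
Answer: $- \frac{1139}{4} \approx -284.75$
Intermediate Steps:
$v{\left(z,a \right)} = 2 + a$
$k = \frac{217}{4}$ ($k = \frac{7}{4} - \frac{-247 + 37}{4} = \frac{7}{4} - - \frac{105}{2} = \frac{7}{4} + \frac{105}{2} = \frac{217}{4} \approx 54.25$)
$F = -6$ ($F = -3 + \left(\frac{6}{2 - 3} - \frac{6}{-2}\right) = -3 + \left(\frac{6}{-1} - -3\right) = -3 + \left(6 \left(-1\right) + 3\right) = -3 + \left(-6 + 3\right) = -3 - 3 = -6$)
$d{\left(Q,R \right)} = -4$ ($d{\left(Q,R \right)} = -1 + \frac{1}{2} \left(-6\right) = -1 - 3 = -4$)
$X{\left(22,3 \right)} \left(k + d{\left(b{\left(-2,-4 \right)},16 \right)}\right) = - \frac{17}{3} \left(\frac{217}{4} - 4\right) = \left(-17\right) \frac{1}{3} \cdot \frac{201}{4} = \left(- \frac{17}{3}\right) \frac{201}{4} = - \frac{1139}{4}$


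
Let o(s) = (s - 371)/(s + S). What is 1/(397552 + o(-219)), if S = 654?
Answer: 87/34586906 ≈ 2.5154e-6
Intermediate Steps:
o(s) = (-371 + s)/(654 + s) (o(s) = (s - 371)/(s + 654) = (-371 + s)/(654 + s))
1/(397552 + o(-219)) = 1/(397552 + (-371 - 219)/(654 - 219)) = 1/(397552 - 590/435) = 1/(397552 + (1/435)*(-590)) = 1/(397552 - 118/87) = 1/(34586906/87) = 87/34586906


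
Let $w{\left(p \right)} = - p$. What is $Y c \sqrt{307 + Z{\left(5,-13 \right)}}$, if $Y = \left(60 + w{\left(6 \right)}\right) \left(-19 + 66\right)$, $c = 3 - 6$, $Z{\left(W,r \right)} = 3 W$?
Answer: $- 7614 \sqrt{322} \approx -1.3663 \cdot 10^{5}$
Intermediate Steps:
$c = -3$ ($c = 3 - 6 = -3$)
$Y = 2538$ ($Y = \left(60 - 6\right) \left(-19 + 66\right) = \left(60 - 6\right) 47 = 54 \cdot 47 = 2538$)
$Y c \sqrt{307 + Z{\left(5,-13 \right)}} = 2538 \left(-3\right) \sqrt{307 + 3 \cdot 5} = - 7614 \sqrt{307 + 15} = - 7614 \sqrt{322}$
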